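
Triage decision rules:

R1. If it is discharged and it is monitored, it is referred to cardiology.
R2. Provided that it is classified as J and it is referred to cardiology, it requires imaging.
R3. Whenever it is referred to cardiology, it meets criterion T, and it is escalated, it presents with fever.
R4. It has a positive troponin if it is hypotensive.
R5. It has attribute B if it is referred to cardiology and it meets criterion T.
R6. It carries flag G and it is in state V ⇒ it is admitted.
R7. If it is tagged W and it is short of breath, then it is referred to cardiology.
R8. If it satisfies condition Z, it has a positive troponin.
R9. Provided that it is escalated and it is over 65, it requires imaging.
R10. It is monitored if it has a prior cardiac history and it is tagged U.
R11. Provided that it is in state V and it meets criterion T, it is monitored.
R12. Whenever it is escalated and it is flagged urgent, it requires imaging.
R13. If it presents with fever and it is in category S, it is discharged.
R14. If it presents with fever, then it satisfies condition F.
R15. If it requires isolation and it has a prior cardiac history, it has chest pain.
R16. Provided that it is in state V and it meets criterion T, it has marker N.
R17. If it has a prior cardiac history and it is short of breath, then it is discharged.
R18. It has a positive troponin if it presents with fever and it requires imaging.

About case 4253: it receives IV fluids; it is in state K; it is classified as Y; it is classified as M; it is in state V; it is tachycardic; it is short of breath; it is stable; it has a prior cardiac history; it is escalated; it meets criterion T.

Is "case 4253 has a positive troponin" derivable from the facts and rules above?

Forward chaining from the given facts derives: is monitored, has marker N, is discharged, is referred to cardiology, presents with fever, has attribute B, satisfies condition F.
Rules concluding "it has a positive troponin": R4 needs "it is hypotensive"; R8 needs "it satisfies condition Z"; R18 needs "it requires imaging" — none of these are established.

No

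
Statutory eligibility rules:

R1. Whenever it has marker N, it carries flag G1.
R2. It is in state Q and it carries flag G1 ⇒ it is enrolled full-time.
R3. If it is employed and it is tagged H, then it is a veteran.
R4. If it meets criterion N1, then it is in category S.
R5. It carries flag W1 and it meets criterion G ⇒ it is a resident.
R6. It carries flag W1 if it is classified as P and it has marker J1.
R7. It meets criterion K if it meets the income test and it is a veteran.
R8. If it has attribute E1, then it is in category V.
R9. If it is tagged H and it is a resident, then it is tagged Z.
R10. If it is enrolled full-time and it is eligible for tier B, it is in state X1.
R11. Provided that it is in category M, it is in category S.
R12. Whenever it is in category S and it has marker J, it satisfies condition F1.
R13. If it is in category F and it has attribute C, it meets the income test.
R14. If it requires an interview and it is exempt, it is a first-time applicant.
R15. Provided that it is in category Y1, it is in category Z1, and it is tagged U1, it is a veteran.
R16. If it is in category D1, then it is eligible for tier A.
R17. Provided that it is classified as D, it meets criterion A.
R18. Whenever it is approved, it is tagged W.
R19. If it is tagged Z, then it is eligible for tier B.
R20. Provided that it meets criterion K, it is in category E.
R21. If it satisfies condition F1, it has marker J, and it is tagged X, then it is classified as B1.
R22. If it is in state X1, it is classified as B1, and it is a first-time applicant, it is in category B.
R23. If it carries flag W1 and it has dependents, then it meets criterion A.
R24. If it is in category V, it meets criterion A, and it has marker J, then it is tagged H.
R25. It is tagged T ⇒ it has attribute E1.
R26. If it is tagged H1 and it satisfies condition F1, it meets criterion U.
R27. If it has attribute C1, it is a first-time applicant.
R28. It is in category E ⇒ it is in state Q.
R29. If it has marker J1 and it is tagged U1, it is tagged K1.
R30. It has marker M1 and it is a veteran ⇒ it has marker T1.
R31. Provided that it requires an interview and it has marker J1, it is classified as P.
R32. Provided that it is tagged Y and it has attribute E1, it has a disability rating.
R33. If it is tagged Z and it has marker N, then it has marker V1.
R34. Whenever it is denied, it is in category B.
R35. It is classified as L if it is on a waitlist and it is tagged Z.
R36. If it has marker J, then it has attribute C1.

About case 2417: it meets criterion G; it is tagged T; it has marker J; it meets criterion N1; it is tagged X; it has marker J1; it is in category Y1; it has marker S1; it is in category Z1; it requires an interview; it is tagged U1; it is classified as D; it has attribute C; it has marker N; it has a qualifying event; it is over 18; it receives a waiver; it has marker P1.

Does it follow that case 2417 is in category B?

Forward chaining from the given facts derives: carries flag G1, is in category S, satisfies condition F1, is a veteran, meets criterion A, is classified as B1, has attribute E1, is tagged K1, is classified as P, has attribute C1, carries flag W1, is in category V, is tagged H, is a first-time applicant, is a resident, is tagged Z, is eligible for tier B, has marker V1.
Rules concluding "it is in category B": R22 needs "it is in state X1"; R34 needs "it is denied" — none of these are established.

No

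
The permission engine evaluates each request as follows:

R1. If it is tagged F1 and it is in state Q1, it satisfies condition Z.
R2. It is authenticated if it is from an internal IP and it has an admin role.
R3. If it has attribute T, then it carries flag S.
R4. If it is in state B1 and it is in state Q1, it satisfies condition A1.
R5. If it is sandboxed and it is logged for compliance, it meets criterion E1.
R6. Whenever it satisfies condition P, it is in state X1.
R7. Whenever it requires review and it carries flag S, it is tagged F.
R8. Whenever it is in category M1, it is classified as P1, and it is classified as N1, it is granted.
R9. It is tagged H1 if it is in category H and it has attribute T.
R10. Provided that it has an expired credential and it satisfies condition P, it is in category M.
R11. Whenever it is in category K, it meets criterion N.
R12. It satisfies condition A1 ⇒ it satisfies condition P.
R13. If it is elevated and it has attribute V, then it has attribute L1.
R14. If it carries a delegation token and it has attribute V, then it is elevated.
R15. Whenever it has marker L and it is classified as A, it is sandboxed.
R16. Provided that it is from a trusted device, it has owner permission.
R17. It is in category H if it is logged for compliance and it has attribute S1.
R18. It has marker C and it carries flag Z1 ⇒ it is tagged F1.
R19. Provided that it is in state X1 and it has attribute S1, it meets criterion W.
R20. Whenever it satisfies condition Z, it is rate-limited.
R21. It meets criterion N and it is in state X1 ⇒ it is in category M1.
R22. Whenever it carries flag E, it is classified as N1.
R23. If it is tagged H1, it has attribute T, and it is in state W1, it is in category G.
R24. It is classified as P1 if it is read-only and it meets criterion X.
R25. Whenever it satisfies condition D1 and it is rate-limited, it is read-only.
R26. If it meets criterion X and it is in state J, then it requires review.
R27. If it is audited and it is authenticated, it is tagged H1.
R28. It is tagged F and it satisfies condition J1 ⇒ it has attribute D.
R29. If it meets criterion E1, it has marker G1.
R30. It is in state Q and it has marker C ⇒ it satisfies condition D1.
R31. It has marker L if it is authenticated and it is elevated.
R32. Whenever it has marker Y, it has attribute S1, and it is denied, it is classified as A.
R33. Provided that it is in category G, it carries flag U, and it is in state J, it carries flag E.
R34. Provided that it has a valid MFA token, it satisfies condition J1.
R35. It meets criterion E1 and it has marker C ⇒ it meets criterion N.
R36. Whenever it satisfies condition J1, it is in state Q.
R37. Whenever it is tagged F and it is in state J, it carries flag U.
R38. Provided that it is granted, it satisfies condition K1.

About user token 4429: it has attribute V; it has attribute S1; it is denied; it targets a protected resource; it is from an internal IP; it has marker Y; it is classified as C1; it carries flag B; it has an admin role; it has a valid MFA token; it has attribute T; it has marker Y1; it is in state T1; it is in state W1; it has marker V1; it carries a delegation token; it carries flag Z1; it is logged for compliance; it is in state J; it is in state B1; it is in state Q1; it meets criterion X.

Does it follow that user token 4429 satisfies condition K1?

No

Forward chaining from the given facts derives: is authenticated, carries flag S, satisfies condition A1, satisfies condition P, is elevated, is in category H, requires review, has marker L, is classified as A, satisfies condition J1, is in state Q, is in state X1, is tagged F, is tagged H1, has attribute L1, is sandboxed, meets criterion W, is in category G, has attribute D, carries flag U, meets criterion E1, has marker G1, carries flag E, is classified as N1.
The only rule concluding "it satisfies condition K1" is R38, which needs "it is granted"; that is never established.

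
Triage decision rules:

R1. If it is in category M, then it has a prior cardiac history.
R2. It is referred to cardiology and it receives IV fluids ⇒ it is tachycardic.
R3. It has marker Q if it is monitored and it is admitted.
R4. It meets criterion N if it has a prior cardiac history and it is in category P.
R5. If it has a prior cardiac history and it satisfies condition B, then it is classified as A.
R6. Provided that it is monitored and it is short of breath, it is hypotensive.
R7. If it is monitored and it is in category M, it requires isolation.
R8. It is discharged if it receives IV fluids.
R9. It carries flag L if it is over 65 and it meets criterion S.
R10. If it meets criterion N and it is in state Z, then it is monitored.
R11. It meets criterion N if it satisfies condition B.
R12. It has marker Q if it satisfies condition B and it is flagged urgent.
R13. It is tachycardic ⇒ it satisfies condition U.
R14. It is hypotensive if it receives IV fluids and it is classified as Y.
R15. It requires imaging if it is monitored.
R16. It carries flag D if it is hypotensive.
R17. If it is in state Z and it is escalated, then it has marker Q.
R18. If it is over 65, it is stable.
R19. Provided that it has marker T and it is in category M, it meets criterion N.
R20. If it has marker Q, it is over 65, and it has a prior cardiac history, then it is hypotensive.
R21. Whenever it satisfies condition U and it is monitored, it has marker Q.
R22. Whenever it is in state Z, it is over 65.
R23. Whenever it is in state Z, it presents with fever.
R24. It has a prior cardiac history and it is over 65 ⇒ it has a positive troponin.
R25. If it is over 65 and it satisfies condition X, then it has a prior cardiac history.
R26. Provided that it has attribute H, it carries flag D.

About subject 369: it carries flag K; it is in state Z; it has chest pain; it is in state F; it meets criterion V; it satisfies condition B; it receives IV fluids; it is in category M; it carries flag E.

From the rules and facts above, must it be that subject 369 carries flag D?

No

Forward chaining from the given facts derives: has a prior cardiac history, is classified as A, is discharged, meets criterion N, is over 65, presents with fever, has a positive troponin, is monitored, requires imaging, is stable, requires isolation.
Rules concluding "it carries flag D": R16 needs "it is hypotensive"; R26 needs "it has attribute H" — none of these are established.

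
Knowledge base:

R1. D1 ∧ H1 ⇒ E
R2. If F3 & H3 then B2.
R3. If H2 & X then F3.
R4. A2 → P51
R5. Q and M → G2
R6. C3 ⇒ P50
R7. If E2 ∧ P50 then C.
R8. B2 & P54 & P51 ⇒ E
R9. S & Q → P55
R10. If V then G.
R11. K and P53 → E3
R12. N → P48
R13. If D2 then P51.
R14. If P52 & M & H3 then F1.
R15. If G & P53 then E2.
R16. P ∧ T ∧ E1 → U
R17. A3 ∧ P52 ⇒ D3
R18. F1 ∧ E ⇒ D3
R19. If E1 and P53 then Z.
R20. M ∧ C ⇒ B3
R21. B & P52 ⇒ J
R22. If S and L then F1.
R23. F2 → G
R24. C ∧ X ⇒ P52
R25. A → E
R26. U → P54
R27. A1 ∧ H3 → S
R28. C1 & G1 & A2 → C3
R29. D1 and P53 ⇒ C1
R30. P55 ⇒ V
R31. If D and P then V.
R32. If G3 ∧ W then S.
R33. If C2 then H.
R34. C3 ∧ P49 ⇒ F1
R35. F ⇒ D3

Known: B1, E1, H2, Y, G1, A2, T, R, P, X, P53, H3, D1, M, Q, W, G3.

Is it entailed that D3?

Yes

F3  (by R3: H2, X)
P51  (by R4: A2)
U  (by R16: P, T, E1)
P54  (by R26: U)
C1  (by R29: D1, P53)
S  (by R32: G3, W)
B2  (by R2: F3, H3)
E  (by R8: B2, P54, P51)
P55  (by R9: S, Q)
C3  (by R28: C1, G1, A2)
V  (by R30: P55)
P50  (by R6: C3)
G  (by R10: V)
E2  (by R15: G, P53)
C  (by R7: E2, P50)
P52  (by R24: C, X)
F1  (by R14: P52, M, H3)
D3  (by R18: F1, E)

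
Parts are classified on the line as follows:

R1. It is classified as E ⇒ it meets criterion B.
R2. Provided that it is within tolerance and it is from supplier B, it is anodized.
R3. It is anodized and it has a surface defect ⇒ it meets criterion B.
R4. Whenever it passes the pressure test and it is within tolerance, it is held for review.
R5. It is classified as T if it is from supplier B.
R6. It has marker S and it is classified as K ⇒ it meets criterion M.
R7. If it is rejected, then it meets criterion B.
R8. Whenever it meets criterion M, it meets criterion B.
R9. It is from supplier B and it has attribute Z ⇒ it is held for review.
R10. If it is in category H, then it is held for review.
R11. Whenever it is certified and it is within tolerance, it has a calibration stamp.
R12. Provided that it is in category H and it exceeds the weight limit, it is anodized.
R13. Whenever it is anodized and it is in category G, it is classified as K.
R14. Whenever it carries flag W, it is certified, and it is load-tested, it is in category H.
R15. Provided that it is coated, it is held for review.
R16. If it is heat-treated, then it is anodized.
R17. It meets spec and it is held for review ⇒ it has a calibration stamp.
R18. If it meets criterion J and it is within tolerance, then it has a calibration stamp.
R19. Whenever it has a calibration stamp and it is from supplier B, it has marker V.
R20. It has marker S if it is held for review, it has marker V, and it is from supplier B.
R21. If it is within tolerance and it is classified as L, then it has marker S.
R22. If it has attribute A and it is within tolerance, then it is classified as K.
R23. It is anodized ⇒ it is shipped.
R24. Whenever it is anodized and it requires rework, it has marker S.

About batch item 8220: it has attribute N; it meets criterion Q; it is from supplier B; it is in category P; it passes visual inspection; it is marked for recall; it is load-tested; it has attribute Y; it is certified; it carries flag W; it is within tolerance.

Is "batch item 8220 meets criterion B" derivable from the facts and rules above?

Forward chaining from the given facts derives: is anodized, is classified as T, has a calibration stamp, is in category H, has marker V, is shipped, is held for review, has marker S.
Rules concluding "it meets criterion B": R1 needs "it is classified as E"; R3 needs "it has a surface defect"; R7 needs "it is rejected"; R8 needs "it meets criterion M" — none of these are established.

No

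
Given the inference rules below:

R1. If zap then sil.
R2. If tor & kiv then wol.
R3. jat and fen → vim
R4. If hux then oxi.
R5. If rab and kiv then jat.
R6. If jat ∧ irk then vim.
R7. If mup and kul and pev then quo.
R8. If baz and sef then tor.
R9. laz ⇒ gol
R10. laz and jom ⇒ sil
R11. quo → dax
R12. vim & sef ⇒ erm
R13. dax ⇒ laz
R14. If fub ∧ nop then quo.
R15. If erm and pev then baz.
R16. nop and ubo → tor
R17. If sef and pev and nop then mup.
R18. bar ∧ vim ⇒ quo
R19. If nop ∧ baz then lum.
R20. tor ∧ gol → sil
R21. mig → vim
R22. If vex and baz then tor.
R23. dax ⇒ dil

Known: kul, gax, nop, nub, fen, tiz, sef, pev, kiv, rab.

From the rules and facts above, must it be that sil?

Yes

jat  (by R5: rab, kiv)
mup  (by R17: sef, pev, nop)
vim  (by R3: jat, fen)
quo  (by R7: mup, kul, pev)
dax  (by R11: quo)
erm  (by R12: vim, sef)
laz  (by R13: dax)
baz  (by R15: erm, pev)
tor  (by R8: baz, sef)
gol  (by R9: laz)
sil  (by R20: tor, gol)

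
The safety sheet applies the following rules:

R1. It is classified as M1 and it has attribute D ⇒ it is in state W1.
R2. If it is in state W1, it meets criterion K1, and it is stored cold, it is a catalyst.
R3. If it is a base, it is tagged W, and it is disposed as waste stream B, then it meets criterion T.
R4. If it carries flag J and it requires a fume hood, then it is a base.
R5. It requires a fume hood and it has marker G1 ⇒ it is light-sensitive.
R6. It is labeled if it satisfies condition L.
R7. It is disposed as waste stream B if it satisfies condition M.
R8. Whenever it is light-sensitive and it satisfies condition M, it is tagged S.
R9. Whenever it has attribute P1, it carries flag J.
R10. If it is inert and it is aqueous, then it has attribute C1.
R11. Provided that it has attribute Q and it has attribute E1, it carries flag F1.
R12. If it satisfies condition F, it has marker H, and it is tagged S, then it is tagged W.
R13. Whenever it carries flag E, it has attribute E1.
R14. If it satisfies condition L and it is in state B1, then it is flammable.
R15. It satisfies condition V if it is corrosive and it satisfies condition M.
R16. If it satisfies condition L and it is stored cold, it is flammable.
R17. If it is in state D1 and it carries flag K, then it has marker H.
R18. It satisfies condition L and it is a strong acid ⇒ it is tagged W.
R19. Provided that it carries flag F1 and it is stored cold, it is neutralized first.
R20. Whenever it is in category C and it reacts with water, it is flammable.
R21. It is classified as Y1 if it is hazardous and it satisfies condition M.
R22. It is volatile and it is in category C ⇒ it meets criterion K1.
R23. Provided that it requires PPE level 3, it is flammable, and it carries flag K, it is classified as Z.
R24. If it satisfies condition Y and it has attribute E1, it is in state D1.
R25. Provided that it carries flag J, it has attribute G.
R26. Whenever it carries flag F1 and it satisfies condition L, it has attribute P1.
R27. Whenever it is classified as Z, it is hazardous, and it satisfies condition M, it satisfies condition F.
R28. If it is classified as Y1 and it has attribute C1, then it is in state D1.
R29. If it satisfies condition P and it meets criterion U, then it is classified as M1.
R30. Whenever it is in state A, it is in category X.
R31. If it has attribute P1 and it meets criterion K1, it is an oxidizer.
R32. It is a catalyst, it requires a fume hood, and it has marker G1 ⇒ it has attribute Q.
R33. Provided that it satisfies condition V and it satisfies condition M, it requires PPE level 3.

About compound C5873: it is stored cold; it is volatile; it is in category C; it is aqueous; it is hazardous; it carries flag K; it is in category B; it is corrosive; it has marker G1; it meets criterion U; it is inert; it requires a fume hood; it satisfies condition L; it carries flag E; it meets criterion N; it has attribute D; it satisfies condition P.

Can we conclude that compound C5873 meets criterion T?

Forward chaining from the given facts derives: is light-sensitive, is labeled, has attribute C1, has attribute E1, is flammable, meets criterion K1, is classified as M1, is in state W1, is a catalyst, has attribute Q, carries flag F1, is neutralized first, has attribute P1, is an oxidizer, carries flag J, has attribute G, is a base.
The only rule concluding "it meets criterion T" is R3, which needs "it is tagged W"; that is never established.

No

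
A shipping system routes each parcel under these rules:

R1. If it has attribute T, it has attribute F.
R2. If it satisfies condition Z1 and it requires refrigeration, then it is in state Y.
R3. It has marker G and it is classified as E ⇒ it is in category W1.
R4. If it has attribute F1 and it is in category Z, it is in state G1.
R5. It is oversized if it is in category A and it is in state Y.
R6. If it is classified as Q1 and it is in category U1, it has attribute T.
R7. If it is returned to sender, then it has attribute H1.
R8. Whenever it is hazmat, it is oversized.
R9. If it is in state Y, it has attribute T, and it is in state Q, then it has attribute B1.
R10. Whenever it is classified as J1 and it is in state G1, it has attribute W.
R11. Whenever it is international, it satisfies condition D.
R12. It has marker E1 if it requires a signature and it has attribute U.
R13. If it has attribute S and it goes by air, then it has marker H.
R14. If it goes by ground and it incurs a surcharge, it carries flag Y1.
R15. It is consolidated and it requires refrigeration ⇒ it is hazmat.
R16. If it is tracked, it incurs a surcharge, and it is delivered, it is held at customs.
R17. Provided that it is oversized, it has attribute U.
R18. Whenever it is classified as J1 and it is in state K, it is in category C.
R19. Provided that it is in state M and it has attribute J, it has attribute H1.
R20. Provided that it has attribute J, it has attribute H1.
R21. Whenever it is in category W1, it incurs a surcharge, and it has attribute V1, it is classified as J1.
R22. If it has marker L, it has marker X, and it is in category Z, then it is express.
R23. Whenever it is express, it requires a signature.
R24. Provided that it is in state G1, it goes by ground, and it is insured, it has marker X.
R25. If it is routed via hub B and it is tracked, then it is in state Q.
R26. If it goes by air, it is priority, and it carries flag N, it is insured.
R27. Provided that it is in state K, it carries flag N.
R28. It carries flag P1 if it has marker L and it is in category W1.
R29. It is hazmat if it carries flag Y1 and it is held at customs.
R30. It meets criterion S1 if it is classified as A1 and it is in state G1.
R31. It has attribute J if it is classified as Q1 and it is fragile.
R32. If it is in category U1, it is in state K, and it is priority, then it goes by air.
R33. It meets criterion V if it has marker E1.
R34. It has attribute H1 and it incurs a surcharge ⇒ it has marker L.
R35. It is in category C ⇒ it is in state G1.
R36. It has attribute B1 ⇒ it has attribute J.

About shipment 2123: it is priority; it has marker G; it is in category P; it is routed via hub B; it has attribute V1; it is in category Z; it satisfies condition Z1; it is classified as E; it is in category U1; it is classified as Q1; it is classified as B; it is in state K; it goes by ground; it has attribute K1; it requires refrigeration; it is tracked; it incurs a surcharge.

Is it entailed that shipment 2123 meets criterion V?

No

Forward chaining from the given facts derives: is in state Y, is in category W1, has attribute T, carries flag Y1, is classified as J1, is in state Q, carries flag N, goes by air, has attribute F, has attribute B1, is in category C, is insured, is in state G1, has attribute J, has attribute W, has attribute H1, has marker X, has marker L, is express, requires a signature, carries flag P1.
The only rule concluding "it meets criterion V" is R33, which needs "it has marker E1"; that is never established.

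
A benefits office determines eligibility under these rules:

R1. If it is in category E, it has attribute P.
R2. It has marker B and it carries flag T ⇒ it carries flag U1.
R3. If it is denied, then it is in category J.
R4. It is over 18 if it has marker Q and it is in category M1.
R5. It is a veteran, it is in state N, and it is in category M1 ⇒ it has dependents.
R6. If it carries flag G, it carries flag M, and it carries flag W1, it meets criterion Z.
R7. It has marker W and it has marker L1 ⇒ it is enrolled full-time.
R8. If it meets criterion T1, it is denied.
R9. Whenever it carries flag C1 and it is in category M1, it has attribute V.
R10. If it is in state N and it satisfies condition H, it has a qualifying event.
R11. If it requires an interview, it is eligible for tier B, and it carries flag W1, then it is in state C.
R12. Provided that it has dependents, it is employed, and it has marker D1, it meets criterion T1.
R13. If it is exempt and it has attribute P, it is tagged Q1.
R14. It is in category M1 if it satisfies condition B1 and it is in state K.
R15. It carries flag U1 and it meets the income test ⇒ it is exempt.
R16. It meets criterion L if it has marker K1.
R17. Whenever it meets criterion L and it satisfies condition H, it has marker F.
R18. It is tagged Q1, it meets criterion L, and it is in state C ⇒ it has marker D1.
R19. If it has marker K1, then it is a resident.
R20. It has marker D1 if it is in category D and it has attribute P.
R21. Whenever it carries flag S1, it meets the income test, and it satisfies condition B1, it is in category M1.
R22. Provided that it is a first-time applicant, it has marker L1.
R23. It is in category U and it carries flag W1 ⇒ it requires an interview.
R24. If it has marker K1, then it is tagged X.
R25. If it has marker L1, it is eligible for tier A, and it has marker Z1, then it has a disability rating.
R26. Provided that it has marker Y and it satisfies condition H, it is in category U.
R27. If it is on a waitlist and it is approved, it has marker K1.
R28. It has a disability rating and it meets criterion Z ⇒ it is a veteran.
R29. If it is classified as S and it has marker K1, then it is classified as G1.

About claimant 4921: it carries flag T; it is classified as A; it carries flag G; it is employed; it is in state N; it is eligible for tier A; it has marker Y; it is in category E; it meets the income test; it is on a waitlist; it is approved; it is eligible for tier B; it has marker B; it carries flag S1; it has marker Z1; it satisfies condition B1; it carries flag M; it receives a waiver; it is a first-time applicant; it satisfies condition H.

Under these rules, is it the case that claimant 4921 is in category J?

Forward chaining from the given facts derives: has attribute P, carries flag U1, has a qualifying event, is exempt, is in category M1, has marker L1, has a disability rating, is in category U, has marker K1, is tagged Q1, meets criterion L, has marker F, is a resident, is tagged X.
The only rule concluding "it is in category J" is R3, which needs "it is denied"; that is never established.

No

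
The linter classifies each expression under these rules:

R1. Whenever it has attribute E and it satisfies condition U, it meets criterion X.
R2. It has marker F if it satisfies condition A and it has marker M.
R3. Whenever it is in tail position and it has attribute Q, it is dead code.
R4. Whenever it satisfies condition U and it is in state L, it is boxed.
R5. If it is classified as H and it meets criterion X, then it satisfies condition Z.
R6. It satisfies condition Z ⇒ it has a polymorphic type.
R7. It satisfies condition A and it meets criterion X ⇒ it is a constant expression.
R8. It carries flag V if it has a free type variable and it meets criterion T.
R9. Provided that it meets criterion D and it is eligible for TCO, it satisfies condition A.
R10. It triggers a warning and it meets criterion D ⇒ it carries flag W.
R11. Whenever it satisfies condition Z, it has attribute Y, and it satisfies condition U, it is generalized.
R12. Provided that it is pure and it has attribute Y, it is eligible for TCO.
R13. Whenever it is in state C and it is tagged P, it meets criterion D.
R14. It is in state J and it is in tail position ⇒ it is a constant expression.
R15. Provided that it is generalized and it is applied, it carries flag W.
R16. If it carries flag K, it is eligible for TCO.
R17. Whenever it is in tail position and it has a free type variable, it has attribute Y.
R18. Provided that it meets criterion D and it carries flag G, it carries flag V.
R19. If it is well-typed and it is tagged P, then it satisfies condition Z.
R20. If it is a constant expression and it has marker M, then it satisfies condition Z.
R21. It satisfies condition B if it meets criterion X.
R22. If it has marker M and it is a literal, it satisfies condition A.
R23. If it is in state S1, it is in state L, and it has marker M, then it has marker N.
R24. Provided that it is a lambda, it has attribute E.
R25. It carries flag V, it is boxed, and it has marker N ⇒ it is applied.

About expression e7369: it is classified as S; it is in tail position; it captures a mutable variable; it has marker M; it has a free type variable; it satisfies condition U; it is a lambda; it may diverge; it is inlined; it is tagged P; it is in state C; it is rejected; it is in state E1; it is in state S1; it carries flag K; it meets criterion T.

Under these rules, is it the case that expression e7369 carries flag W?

No

Forward chaining from the given facts derives: carries flag V, meets criterion D, is eligible for TCO, has attribute Y, has attribute E, meets criterion X, satisfies condition A, satisfies condition B, has marker F, is a constant expression, satisfies condition Z, has a polymorphic type, is generalized.
Rules concluding "it carries flag W": R10 needs "it triggers a warning"; R15 needs "it is applied" — none of these are established.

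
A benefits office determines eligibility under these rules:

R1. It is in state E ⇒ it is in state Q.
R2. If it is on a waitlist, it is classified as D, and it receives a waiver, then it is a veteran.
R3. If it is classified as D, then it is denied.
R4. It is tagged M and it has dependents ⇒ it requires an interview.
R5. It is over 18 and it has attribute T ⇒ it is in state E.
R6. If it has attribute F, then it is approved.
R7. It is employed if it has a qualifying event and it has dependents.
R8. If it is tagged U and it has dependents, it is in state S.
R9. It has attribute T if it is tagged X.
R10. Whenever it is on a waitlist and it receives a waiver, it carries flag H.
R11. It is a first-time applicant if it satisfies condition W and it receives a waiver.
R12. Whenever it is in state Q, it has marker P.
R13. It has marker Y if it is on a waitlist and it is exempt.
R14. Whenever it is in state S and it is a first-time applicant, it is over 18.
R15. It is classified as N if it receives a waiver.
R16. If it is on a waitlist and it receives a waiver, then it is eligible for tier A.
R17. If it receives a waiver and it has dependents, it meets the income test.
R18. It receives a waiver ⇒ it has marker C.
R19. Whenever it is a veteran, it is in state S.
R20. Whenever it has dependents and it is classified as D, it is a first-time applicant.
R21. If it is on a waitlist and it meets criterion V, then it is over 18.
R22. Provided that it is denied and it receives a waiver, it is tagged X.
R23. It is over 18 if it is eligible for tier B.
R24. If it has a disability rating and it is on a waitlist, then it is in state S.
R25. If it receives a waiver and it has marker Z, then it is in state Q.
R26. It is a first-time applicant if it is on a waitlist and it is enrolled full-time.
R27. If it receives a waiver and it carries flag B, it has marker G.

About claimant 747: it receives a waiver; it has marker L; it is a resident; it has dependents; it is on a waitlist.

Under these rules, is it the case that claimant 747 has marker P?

No

Forward chaining from the given facts derives: carries flag H, is classified as N, is eligible for tier A, meets the income test, has marker C.
The only rule concluding "it has marker P" is R12, which needs "it is in state Q"; that is never established.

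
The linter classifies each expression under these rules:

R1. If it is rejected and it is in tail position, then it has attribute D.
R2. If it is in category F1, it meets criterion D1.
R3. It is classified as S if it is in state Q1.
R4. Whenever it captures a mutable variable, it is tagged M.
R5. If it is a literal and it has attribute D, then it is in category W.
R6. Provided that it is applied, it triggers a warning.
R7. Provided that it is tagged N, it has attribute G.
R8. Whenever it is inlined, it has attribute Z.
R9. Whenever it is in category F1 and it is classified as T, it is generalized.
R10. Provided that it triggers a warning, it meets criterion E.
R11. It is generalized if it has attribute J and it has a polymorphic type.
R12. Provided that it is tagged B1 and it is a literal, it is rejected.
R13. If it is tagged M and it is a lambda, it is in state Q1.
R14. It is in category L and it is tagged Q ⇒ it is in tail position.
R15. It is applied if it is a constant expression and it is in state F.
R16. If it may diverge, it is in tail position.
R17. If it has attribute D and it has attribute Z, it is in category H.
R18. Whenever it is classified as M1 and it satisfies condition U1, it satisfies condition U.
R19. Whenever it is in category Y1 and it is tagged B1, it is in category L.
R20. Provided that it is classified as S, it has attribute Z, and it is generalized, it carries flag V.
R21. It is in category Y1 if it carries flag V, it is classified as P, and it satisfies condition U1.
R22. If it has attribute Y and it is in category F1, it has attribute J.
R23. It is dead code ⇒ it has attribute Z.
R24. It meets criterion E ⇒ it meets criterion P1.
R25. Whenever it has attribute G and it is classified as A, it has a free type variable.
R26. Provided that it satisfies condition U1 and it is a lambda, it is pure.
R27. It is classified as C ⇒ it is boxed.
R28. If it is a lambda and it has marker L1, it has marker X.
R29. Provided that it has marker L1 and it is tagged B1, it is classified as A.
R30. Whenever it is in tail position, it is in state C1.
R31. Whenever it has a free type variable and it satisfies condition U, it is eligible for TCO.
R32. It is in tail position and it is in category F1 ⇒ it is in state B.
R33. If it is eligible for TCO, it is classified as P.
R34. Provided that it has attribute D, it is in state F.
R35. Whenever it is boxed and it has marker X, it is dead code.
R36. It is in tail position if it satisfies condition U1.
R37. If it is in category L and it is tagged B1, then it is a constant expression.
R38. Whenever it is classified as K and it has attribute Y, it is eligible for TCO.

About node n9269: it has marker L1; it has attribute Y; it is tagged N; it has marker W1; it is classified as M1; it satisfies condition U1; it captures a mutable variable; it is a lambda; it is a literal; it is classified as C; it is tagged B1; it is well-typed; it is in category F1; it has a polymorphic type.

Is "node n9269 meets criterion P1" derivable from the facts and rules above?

Yes

By R4 (it captures a mutable variable): it is tagged M.
By R7 (it is tagged N): it has attribute G.
By R12 (it is tagged B1, it is a literal): it is rejected.
By R13 (it is tagged M, it is a lambda): it is in state Q1.
By R18 (it is classified as M1, it satisfies condition U1): it satisfies condition U.
By R22 (it has attribute Y, it is in category F1): it has attribute J.
By R27 (it is classified as C): it is boxed.
By R28 (it is a lambda, it has marker L1): it has marker X.
By R29 (it has marker L1, it is tagged B1): it is classified as A.
By R35 (it is boxed, it has marker X): it is dead code.
By R36 (it satisfies condition U1): it is in tail position.
By R1 (it is rejected, it is in tail position): it has attribute D.
By R3 (it is in state Q1): it is classified as S.
By R11 (it has attribute J, it has a polymorphic type): it is generalized.
By R23 (it is dead code): it has attribute Z.
By R25 (it has attribute G, it is classified as A): it has a free type variable.
By R31 (it has a free type variable, it satisfies condition U): it is eligible for TCO.
By R33 (it is eligible for TCO): it is classified as P.
By R34 (it has attribute D): it is in state F.
By R20 (it is classified as S, it has attribute Z, it is generalized): it carries flag V.
By R21 (it carries flag V, it is classified as P, it satisfies condition U1): it is in category Y1.
By R19 (it is in category Y1, it is tagged B1): it is in category L.
By R37 (it is in category L, it is tagged B1): it is a constant expression.
By R15 (it is a constant expression, it is in state F): it is applied.
By R6 (it is applied): it triggers a warning.
By R10 (it triggers a warning): it meets criterion E.
By R24 (it meets criterion E): it meets criterion P1.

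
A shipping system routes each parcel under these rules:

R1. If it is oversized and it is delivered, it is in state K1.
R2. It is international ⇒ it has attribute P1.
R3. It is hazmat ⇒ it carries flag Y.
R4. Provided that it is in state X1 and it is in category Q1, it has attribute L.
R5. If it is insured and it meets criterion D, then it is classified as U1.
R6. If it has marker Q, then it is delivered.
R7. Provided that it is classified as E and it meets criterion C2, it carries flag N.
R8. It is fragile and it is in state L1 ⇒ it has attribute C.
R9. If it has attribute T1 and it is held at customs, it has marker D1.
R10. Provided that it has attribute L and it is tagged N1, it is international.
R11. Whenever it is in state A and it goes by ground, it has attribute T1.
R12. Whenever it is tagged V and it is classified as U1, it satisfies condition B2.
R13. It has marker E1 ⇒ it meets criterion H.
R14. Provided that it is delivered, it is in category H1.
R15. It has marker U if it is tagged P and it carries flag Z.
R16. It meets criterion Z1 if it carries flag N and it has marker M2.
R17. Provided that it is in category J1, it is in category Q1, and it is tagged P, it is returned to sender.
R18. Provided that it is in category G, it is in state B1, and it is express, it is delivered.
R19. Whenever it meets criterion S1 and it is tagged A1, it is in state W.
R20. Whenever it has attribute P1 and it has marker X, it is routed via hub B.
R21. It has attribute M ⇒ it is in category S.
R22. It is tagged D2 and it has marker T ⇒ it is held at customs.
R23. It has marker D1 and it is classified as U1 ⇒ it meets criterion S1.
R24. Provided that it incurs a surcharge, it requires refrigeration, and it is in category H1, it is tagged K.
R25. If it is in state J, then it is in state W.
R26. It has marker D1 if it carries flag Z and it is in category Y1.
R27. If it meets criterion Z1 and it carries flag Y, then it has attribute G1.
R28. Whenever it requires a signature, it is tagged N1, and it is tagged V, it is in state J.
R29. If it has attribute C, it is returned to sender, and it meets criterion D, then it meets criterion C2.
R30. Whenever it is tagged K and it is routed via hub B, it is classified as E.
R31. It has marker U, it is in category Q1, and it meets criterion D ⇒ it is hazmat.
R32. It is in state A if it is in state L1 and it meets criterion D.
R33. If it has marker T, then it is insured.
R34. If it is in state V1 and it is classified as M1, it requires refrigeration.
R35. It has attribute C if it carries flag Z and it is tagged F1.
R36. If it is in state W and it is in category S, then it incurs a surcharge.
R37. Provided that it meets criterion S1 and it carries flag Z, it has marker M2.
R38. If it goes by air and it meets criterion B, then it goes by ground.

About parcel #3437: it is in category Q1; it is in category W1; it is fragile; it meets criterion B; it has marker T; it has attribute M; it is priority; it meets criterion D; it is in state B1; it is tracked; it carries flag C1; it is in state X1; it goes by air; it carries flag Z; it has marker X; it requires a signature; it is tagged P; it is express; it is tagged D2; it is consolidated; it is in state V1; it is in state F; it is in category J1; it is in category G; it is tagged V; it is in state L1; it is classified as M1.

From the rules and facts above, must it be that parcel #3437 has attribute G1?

Forward chaining from the given facts derives: has attribute L, has attribute C, has marker U, is returned to sender, is delivered, is in category S, is held at customs, meets criterion C2, is hazmat, is in state A, is insured, requires refrigeration, goes by ground, carries flag Y, is classified as U1, has attribute T1, satisfies condition B2, is in category H1, has marker D1, meets criterion S1, has marker M2.
The only rule concluding "it has attribute G1" is R27, which needs "it meets criterion Z1"; that is never established.

No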